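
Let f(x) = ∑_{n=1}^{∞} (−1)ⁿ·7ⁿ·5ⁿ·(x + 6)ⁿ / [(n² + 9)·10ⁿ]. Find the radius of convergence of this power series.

R = 2/7

The ratio of consecutive coefficients is [(n² + 9)/((n+1)² + 9)] · 7·5/10 → 7/2.
The series converges when 7/2 · |x + 6| < 1, giving R = 2/7.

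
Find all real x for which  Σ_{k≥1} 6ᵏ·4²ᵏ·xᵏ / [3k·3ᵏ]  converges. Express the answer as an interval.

[-1/32, 1/32)

By the ratio test, |a_{k+1}/a_k| = [3k/3(k+1)] · 6·16/3 → 32.
Convergence for |x| · 32 < 1, i.e. |x| < 1/32. So R = 1/32.
At x = 1/32: comparison with the harmonic series Σ 1/k shows the series diverges.
Endpoint x = -1/32: an alternating series whose terms decrease to 0 in absolute value, so it converges by the Leibniz criterion.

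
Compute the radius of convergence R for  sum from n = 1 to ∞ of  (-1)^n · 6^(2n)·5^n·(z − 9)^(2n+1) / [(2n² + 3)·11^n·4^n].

R = √55/15

Ratio test: |a_{n+1}/a_n| = [(2n² + 3)/(2(n+1)² + 3)] · 36·5/(11·4) → 45/11 as n → ∞.
Successive powers of (z − 9) differ by 2, so the series converges when |z − 9|² · 45/11 < 1, i.e. |z − 9| < √(11/45). So R = √55/15.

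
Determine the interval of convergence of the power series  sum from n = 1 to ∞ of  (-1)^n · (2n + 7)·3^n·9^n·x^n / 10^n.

(-10/27, 10/27)

By the ratio test, |a_{n+1}/a_n| = [(2(n+1) + 7)/(2n + 7)] · 3·9/10 → 27/10.
Thus R = 1/(27/10) = 10/27.
At x = 10/27: the terms do not tend to 0, so the series diverges.
When x = -10/27, the terms do not tend to 0, so the series diverges.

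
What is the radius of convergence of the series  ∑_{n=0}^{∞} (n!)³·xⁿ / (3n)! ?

Ratio test: |a_{n+1}/a_n| = (n+1)³/[(3n+1)·(3n+2)·(3n+3)] → 1/27 as n → ∞.
Convergence for |x| · 1/27 < 1, i.e. |x| < 27. So R = 27.

R = 27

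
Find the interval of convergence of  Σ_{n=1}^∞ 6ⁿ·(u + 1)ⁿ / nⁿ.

(−∞, ∞)

By the Cauchy root test, |a_n|^(1/n) = 6/n → 0.
Since the n-th root of |a_n| tends to 0, the series converges for all real u; R = ∞.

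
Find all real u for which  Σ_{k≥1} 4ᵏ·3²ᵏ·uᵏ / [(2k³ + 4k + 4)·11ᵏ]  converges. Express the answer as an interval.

[-11/36, 11/36]

Apply the ratio test: |a_{k+1}| / |a_k| = [(2k³ + 4k + 4)/(2(k+1)³ + 4(k+1) + 4)] · 4·9/11, which tends to 36/11 as k → ∞.
Convergence for |u| · 36/11 < 1, i.e. |u| < 11/36. So R = 11/36.
Check u = 11/36: the series is dominated by a constant times Σ 1/k³, which converges (p = 3 > 1).
At u = -11/36: the terms are on the order of 1/k³, so the series converges absolutely by comparison with the p-series (p = 3 > 1).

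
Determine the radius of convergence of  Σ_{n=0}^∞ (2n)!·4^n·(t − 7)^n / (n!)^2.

The ratio of consecutive coefficients is (2n+1)·(2n+2)/(n+1)² · 4 → 16.
Hence the series converges for |t − 7| < 1/(16) = 1/16, so the radius of convergence is 1/16.

R = 1/16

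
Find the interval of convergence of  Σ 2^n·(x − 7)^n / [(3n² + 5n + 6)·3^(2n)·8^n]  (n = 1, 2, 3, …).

The ratio of consecutive coefficients is [(3n² + 5n + 6)/(3(n+1)² + 5(n+1) + 6)] · 2/(9·8) → 1/36.
The series converges when 1/36 · |x − 7| < 1, giving R = 36.
When x = 43, the terms are on the order of 1/n², so the series converges absolutely by comparison with the p-series (p = 2 > 1).
Check x = -29: absolute convergence follows by limit comparison with Σ 1/n².

[-29, 43]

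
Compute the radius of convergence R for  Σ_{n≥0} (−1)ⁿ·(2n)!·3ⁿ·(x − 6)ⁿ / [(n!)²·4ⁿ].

The ratio of consecutive coefficients is (2n+1)·(2n+2)/(n+1)² · 3/4 → 3.
Convergence for |x − 6| · 3 < 1, i.e. |x − 6| < 1/3. So R = 1/3.

R = 1/3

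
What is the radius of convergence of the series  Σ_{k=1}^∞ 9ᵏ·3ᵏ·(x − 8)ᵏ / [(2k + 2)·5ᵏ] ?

R = 5/27

Apply the ratio test: |a_{k+1}| / |a_k| = [(2k + 2)/(2(k+1) + 2)] · 9·3/5, which tends to 27/5 as k → ∞.
Thus R = 1/(27/5) = 5/27.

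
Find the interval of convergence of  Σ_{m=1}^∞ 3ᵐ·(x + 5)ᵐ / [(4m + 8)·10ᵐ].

The ratio of consecutive coefficients is [(4m + 8)/(4(m+1) + 8)] · 3/10 → 3/10.
Hence the series converges for |x + 5| < 1/(3/10) = 10/3, so the radius of convergence is 10/3.
When x = -5/3, the terms are asymptotic to a nonzero constant times 1/m, so the series diverges by limit comparison with Σ 1/m.
At x = -25/3: an alternating series whose terms decrease to 0 in absolute value, so it converges by the Leibniz criterion.

[-25/3, -5/3)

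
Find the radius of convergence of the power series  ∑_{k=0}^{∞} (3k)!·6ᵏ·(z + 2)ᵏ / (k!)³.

R = 1/162

Apply the ratio test: |a_{k+1}| / |a_k| = (3k+1)·(3k+2)·(3k+3)/(k+1)³ · 6, which tends to 162 as k → ∞.
Thus R = 1/(162) = 1/162.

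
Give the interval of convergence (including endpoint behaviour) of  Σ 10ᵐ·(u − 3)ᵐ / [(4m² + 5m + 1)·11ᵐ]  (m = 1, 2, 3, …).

By the ratio test, |a_{m+1}/a_m| = [(4m² + 5m + 1)/(4(m+1)² + 5(m+1) + 1)] · 10/11 → 10/11.
Thus R = 1/(10/11) = 11/10.
At u = 41/10: the series is dominated by a constant times Σ 1/m², which converges (p = 2 > 1).
Endpoint u = 19/10: the series is dominated by a constant times Σ 1/m², which converges (p = 2 > 1).

[19/10, 41/10]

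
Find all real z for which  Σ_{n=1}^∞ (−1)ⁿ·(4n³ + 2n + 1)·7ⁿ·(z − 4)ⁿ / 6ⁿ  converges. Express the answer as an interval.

(22/7, 34/7)

The ratio of consecutive coefficients is [(4(n+1)³ + 2(n+1) + 1)/(4n³ + 2n + 1)] · 7/6 → 7/6.
The series converges when 7/6 · |z − 4| < 1, giving R = 6/7.
Endpoint z = 34/7: the n-th term does not approach 0; divergence by the term test.
When z = 22/7, the terms have absolute value of order n³, which does not tend to 0, so the series diverges by the divergence test.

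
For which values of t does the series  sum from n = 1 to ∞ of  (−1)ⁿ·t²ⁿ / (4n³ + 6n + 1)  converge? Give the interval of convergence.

[-1, 1]

The ratio of consecutive coefficients is (4n³ + 6n + 1)/(4(n+1)³ + 6(n+1) + 1) → 1.
Since the exponent of t increases by 2 each term, convergence requires |t|² < 1, hence R = 1.
At t = 1: absolute convergence follows by limit comparison with Σ 1/n³.
Endpoint t = -1: the terms are on the order of 1/n³, so the series converges absolutely by comparison with the p-series (p = 3 > 1).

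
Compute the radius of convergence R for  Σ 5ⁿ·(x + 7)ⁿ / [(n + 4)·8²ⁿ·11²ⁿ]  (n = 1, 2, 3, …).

R = 7744/5

By the ratio test, |a_{n+1}/a_n| = [(n + 4)/((n+1) + 4)] · 5/(64·121) → 5/7744.
Hence the series converges for |x + 7| < 1/(5/7744) = 7744/5, so the radius of convergence is 7744/5.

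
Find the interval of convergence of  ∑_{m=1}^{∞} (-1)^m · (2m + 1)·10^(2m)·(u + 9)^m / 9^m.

Apply the ratio test: |a_{m+1}| / |a_m| = [(2(m+1) + 1)/(2m + 1)] · 100/9, which tends to 100/9 as m → ∞.
Hence the series converges for |u + 9| < 1/(100/9) = 9/100, so the radius of convergence is 9/100.
Check u = -891/100: the terms do not tend to 0, so the series diverges.
Endpoint u = -909/100: the terms have absolute value of order m, which does not tend to 0, so the series diverges by the divergence test.

(-909/100, -891/100)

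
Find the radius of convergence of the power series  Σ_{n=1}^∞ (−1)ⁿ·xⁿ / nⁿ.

R = ∞

Applying the root test, |a_n|^(1/n) = 1/n → 0.
Since the n-th root of |a_n| tends to 0, the series converges for all real x; R = ∞.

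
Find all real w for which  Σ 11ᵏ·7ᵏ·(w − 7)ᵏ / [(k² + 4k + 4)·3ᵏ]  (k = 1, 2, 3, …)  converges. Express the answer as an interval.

The ratio of consecutive coefficients is [(k² + 4k + 4)/((k+1)² + 4(k+1) + 4)] · 11·7/3 → 77/3.
Convergence for |w − 7| · 77/3 < 1, i.e. |w − 7| < 3/77. So R = 3/77.
At w = 542/77: the series is dominated by a constant times Σ 1/k², which converges (p = 2 > 1).
When w = 536/77, the series is dominated by a constant times Σ 1/k², which converges (p = 2 > 1).

[536/77, 542/77]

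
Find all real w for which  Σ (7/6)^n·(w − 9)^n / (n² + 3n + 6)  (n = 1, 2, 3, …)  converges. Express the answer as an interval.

[57/7, 69/7]

Apply the ratio test: |a_{n+1}| / |a_n| = [(n² + 3n + 6)/((n+1)² + 3(n+1) + 6)] · 7/6, which tends to 7/6 as n → ∞.
The series converges when 7/6 · |w − 9| < 1, giving R = 6/7.
Check w = 69/7: the terms are on the order of 1/n², so the series converges absolutely by comparison with the p-series (p = 2 > 1).
Check w = 57/7: the series is dominated by a constant times Σ 1/n², which converges (p = 2 > 1).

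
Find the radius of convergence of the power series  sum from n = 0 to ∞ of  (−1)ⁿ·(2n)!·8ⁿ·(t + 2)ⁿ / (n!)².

By the ratio test, |a_{n+1}/a_n| = (2n+1)·(2n+2)/(n+1)² · 8 → 32.
Convergence for |t + 2| · 32 < 1, i.e. |t + 2| < 1/32. So R = 1/32.

R = 1/32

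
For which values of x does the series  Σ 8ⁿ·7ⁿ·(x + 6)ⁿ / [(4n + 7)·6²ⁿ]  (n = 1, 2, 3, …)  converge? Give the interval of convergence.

[-93/14, -75/14)

The ratio of consecutive coefficients is [(4n + 7)/(4(n+1) + 7)] · 8·7/36 → 14/9.
The series converges when 14/9 · |x + 6| < 1, giving R = 9/14.
When x = -75/14, the terms are asymptotic to a nonzero constant times 1/n, so the series diverges by limit comparison with Σ 1/n.
Check x = -93/14: the terms alternate in sign and decrease monotonically to 0 in absolute value (size ~ c/n), so the alternating series test gives convergence.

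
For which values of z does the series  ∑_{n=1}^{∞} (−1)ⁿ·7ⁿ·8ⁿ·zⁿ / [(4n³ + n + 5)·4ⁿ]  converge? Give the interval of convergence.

Ratio test: |a_{n+1}/a_n| = [(4n³ + n + 5)/(4(n+1)³ + (n+1) + 5)] · 7·8/4 → 14 as n → ∞.
The series converges when 14 · |z| < 1, giving R = 1/14.
Check z = 1/14: absolute convergence follows by limit comparison with Σ 1/n³.
When z = -1/14, the terms are on the order of 1/n³, so the series converges absolutely by comparison with the p-series (p = 3 > 1).

[-1/14, 1/14]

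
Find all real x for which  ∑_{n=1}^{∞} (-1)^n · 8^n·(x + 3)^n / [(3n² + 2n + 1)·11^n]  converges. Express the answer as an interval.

By the ratio test, |a_{n+1}/a_n| = [(3n² + 2n + 1)/(3(n+1)² + 2(n+1) + 1)] · 8/11 → 8/11.
Thus R = 1/(8/11) = 11/8.
When x = -13/8, absolute convergence follows by limit comparison with Σ 1/n².
At x = -35/8: absolute convergence follows by limit comparison with Σ 1/n².

[-35/8, -13/8]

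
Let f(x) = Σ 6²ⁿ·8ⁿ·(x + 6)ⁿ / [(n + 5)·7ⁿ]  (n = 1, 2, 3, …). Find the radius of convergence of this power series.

Ratio test: |a_{n+1}/a_n| = [(n + 5)/((n+1) + 5)] · 36·8/7 → 288/7 as n → ∞.
Hence the series converges for |x + 6| < 1/(288/7) = 7/288, so the radius of convergence is 7/288.

R = 7/288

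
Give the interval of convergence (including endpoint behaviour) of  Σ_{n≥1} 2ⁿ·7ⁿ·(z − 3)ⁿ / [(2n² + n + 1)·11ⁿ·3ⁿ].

[9/14, 75/14]

By the ratio test, |a_{n+1}/a_n| = [(2n² + n + 1)/(2(n+1)² + (n+1) + 1)] · 2·7/(11·3) → 14/33.
Hence the series converges for |z − 3| < 1/(14/33) = 33/14, so the radius of convergence is 33/14.
Endpoint z = 75/14: absolute convergence follows by limit comparison with Σ 1/n².
When z = 9/14, the terms are on the order of 1/n², so the series converges absolutely by comparison with the p-series (p = 2 > 1).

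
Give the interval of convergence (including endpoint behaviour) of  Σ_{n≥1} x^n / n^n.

(−∞, ∞)

By the Cauchy root test, |a_n|^(1/n) = 1/n → 0.
Since the n-th root of |a_n| tends to 0, the series converges for all real x; R = ∞.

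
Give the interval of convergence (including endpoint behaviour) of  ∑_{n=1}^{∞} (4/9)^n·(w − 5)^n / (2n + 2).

[11/4, 29/4)

The ratio of consecutive coefficients is [(2n + 2)/(2(n+1) + 2)] · 4/9 → 4/9.
Thus R = 1/(4/9) = 9/4.
At w = 29/4: the terms behave like c/n; limit comparison with the harmonic series gives divergence.
At w = 11/4: the terms alternate in sign and decrease monotonically to 0 in absolute value (size ~ c/n), so the alternating series test gives convergence.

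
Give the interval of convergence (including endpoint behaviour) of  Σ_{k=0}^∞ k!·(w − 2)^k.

{2}

Ratio test: |a_{k+1}/a_k| = (k+1) → ∞ as k → ∞.
The ratio grows without bound, so the series diverges whenever (w − 2) ≠ 0; it converges only at w = 2. R = 0.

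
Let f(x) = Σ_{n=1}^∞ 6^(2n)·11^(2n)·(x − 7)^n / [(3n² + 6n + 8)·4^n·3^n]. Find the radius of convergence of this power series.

By the ratio test, |a_{n+1}/a_n| = [(3n² + 6n + 8)/(3(n+1)² + 6(n+1) + 8)] · 36·121/(4·3) → 363.
Convergence for |x − 7| · 363 < 1, i.e. |x − 7| < 1/363. So R = 1/363.

R = 1/363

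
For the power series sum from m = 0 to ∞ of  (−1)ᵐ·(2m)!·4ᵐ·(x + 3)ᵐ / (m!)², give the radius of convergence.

R = 1/16

Ratio test: |a_{m+1}/a_m| = (2m+1)·(2m+2)/(m+1)² · 4 → 16 as m → ∞.
Thus R = 1/(16) = 1/16.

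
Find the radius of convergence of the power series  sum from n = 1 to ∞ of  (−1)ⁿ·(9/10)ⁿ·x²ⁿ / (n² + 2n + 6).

Apply the ratio test: |a_{n+1}| / |a_n| = [(n² + 2n + 6)/((n+1)² + 2(n+1) + 6)] · 9/10, which tends to 9/10 as n → ∞.
Successive powers of x differ by 2, so the series converges when |x|² · 9/10 < 1, i.e. |x| < √(10/9). So R = √10/3.

R = √10/3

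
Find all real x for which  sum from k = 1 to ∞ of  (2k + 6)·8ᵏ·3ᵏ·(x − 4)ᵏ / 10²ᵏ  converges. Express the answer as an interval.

(-1/6, 49/6)

Ratio test: |a_{k+1}/a_k| = [(2(k+1) + 6)/(2k + 6)] · 8·3/100 → 6/25 as k → ∞.
Hence the series converges for |x − 4| < 1/(6/25) = 25/6, so the radius of convergence is 25/6.
At x = 49/6: the terms have absolute value of order k, which does not tend to 0, so the series diverges by the divergence test.
Check x = -1/6: the terms do not tend to 0, so the series diverges.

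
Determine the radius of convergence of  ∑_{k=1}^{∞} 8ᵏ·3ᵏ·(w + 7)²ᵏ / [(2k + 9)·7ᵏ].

By the ratio test, |a_{k+1}/a_k| = [(2k + 9)/(2(k+1) + 9)] · 8·3/7 → 24/7.
Since the exponent of (w + 7) increases by 2 each term, convergence requires |w + 7|² < 7/24, hence R = √42/12.

R = √42/12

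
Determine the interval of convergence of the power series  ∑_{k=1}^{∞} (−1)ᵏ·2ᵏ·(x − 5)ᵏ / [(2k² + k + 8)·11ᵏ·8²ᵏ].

[-347, 357]

Ratio test: |a_{k+1}/a_k| = [(2k² + k + 8)/(2(k+1)² + (k+1) + 8)] · 2/(11·64) → 1/352 as k → ∞.
The series converges when 1/352 · |x − 5| < 1, giving R = 352.
Endpoint x = 357: the terms are on the order of 1/k², so the series converges absolutely by comparison with the p-series (p = 2 > 1).
At x = -347: the series is dominated by a constant times Σ 1/k², which converges (p = 2 > 1).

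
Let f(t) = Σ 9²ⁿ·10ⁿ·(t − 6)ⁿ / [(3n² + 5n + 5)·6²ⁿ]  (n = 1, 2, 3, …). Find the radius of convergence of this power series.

R = 2/45

Ratio test: |a_{n+1}/a_n| = [(3n² + 5n + 5)/(3(n+1)² + 5(n+1) + 5)] · 81·10/36 → 45/2 as n → ∞.
Convergence for |t − 6| · 45/2 < 1, i.e. |t − 6| < 2/45. So R = 2/45.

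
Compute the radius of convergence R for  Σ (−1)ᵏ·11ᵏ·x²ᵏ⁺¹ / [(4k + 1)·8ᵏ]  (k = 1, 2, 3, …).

Ratio test: |a_{k+1}/a_k| = [(4k + 1)/(4(k+1) + 1)] · 11/8 → 11/8 as k → ∞.
Since the exponent of x increases by 2 each term, convergence requires |x|² < 8/11, hence R = 2√22/11.

R = 2√22/11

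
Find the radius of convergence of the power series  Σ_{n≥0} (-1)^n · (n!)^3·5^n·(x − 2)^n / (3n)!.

By the ratio test, |a_{n+1}/a_n| = (n+1)³/[(3n+1)·(3n+2)·(3n+3)] · 5 → 5/27.
Convergence for |x − 2| · 5/27 < 1, i.e. |x − 2| < 27/5. So R = 27/5.

R = 27/5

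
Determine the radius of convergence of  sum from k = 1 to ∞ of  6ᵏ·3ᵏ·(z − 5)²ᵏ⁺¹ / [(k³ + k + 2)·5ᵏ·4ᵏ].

R = √10/3

The ratio of consecutive coefficients is [(k³ + k + 2)/((k+1)³ + (k+1) + 2)] · 6·3/(5·4) → 9/10.
Since the exponent of (z − 5) increases by 2 each term, convergence requires |z − 5|² < 10/9, hence R = √10/3.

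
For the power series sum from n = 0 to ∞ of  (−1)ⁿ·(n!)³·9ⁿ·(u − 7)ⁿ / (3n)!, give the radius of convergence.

Ratio test: |a_{n+1}/a_n| = (n+1)³/[(3n+1)·(3n+2)·(3n+3)] · 9 → 1/3 as n → ∞.
Thus R = 1/(1/3) = 3.

R = 3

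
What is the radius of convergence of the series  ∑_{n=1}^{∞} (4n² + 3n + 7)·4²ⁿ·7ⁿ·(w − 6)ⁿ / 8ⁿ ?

R = 1/14

By the ratio test, |a_{n+1}/a_n| = [(4(n+1)² + 3(n+1) + 7)/(4n² + 3n + 7)] · 16·7/8 → 14.
Convergence for |w − 6| · 14 < 1, i.e. |w − 6| < 1/14. So R = 1/14.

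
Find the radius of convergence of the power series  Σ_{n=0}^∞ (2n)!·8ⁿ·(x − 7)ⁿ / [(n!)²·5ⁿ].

R = 5/32

The ratio of consecutive coefficients is (2n+1)·(2n+2)/(n+1)² · 8/5 → 32/5.
Convergence for |x − 7| · 32/5 < 1, i.e. |x − 7| < 5/32. So R = 5/32.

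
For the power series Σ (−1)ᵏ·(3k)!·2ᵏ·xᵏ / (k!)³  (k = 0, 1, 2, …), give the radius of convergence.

Ratio test: |a_{k+1}/a_k| = (3k+1)·(3k+2)·(3k+3)/(k+1)³ · 2 → 54 as k → ∞.
Hence the series converges for |x| < 1/(54) = 1/54, so the radius of convergence is 1/54.

R = 1/54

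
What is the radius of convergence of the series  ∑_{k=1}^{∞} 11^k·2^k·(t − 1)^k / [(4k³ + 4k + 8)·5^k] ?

By the ratio test, |a_{k+1}/a_k| = [(4k³ + 4k + 8)/(4(k+1)³ + 4(k+1) + 8)] · 11·2/5 → 22/5.
Hence the series converges for |t − 1| < 1/(22/5) = 5/22, so the radius of convergence is 5/22.

R = 5/22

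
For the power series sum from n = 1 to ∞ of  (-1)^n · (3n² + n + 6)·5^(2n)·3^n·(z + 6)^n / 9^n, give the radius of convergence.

R = 3/25

Apply the ratio test: |a_{n+1}| / |a_n| = [(3(n+1)² + (n+1) + 6)/(3n² + n + 6)] · 25·3/9, which tends to 25/3 as n → ∞.
Convergence for |z + 6| · 25/3 < 1, i.e. |z + 6| < 3/25. So R = 3/25.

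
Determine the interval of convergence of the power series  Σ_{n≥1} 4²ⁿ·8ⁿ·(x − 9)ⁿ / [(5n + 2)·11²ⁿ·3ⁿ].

[789/128, 1515/128)

Apply the ratio test: |a_{n+1}| / |a_n| = [(5n + 2)/(5(n+1) + 2)] · 16·8/(121·3), which tends to 128/363 as n → ∞.
Convergence for |x − 9| · 128/363 < 1, i.e. |x − 9| < 363/128. So R = 363/128.
Check x = 1515/128: comparison with the harmonic series Σ 1/n shows the series diverges.
Endpoint x = 789/128: convergence follows from the alternating series test (terms decrease monotonically to 0).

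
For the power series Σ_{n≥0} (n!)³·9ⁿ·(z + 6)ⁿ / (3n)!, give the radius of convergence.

Ratio test: |a_{n+1}/a_n| = (n+1)³/[(3n+1)·(3n+2)·(3n+3)] · 9 → 1/3 as n → ∞.
Convergence for |z + 6| · 1/3 < 1, i.e. |z + 6| < 3. So R = 3.

R = 3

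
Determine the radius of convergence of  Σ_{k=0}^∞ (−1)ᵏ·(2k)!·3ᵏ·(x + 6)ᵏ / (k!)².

R = 1/12

Ratio test: |a_{k+1}/a_k| = (2k+1)·(2k+2)/(k+1)² · 3 → 12 as k → ∞.
Thus R = 1/(12) = 1/12.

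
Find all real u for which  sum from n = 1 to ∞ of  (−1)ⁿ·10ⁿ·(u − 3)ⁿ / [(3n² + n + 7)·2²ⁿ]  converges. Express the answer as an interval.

The ratio of consecutive coefficients is [(3n² + n + 7)/(3(n+1)² + (n+1) + 7)] · 10/4 → 5/2.
Thus R = 1/(5/2) = 2/5.
When u = 17/5, the series is dominated by a constant times Σ 1/n², which converges (p = 2 > 1).
Endpoint u = 13/5: the terms are on the order of 1/n², so the series converges absolutely by comparison with the p-series (p = 2 > 1).

[13/5, 17/5]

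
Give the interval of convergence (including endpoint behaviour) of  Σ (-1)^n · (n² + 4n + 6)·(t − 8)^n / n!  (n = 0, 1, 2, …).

(−∞, ∞)

By the ratio test, |a_{n+1}/a_n| = ((n+1)² + 4(n+1) + 6)/(n² + 4n + 6) · 1/(n+1) → 0.
The ratio tends to 0 regardless of t, hence R = ∞.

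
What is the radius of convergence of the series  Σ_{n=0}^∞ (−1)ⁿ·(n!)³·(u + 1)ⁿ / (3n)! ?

R = 27

Apply the ratio test: |a_{n+1}| / |a_n| = (n+1)³/[(3n+1)·(3n+2)·(3n+3)], which tends to 1/27 as n → ∞.
Convergence for |u + 1| · 1/27 < 1, i.e. |u + 1| < 27. So R = 27.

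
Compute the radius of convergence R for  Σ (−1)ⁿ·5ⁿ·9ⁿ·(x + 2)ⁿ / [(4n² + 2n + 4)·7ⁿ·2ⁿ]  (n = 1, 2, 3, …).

R = 14/45

Ratio test: |a_{n+1}/a_n| = [(4n² + 2n + 4)/(4(n+1)² + 2(n+1) + 4)] · 5·9/(7·2) → 45/14 as n → ∞.
Thus R = 1/(45/14) = 14/45.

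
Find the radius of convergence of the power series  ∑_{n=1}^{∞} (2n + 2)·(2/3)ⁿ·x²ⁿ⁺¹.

By the ratio test, |a_{n+1}/a_n| = [(2(n+1) + 2)/(2n + 2)] · 2/3 → 2/3.
Successive powers of x differ by 2, so the series converges when |x|² · 2/3 < 1, i.e. |x| < √(3/2). So R = √6/2.

R = √6/2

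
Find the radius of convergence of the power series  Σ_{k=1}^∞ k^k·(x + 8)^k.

R = 0

Root test: |a_k|^(1/k) = k → ∞.
The root grows without bound, so R = 0 (convergence only at x = -8).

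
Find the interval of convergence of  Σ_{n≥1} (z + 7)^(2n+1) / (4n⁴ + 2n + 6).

Ratio test: |a_{n+1}/a_n| = (4n⁴ + 2n + 6)/(4(n+1)⁴ + 2(n+1) + 6) → 1 as n → ∞.
Writing y = (z + 7)², the series in y has radius 1, so |z + 7| < √(1) = 1 and R = 1.
Endpoint z = -6: the series is dominated by a constant times Σ 1/n⁴, which converges (p = 4 > 1).
Check z = -8: the series is dominated by a constant times Σ 1/n⁴, which converges (p = 4 > 1).

[-8, -6]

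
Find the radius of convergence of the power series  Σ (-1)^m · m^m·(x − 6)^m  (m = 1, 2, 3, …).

Root test: |a_m|^(1/m) = m → ∞.
Since the m-th root of |a_m| is unbounded, the series converges only at x = 6; R = 0.

R = 0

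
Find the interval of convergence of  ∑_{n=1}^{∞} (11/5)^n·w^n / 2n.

[-5/11, 5/11)

By the ratio test, |a_{n+1}/a_n| = [2n/2(n+1)] · 11/5 → 11/5.
Thus R = 1/(11/5) = 5/11.
Check w = 5/11: the terms are asymptotic to a nonzero constant times 1/n, so the series diverges by limit comparison with Σ 1/n.
Check w = -5/11: an alternating series whose terms decrease to 0 in absolute value, so it converges by the Leibniz criterion.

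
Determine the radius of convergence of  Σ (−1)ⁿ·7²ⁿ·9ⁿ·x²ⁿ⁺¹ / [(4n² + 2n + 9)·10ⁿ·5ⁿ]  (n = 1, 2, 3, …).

R = 5√2/21

Ratio test: |a_{n+1}/a_n| = [(4n² + 2n + 9)/(4(n+1)² + 2(n+1) + 9)] · 49·9/(10·5) → 441/50 as n → ∞.
Successive powers of x differ by 2, so the series converges when |x|² · 441/50 < 1, i.e. |x| < √(50/441). So R = 5√2/21.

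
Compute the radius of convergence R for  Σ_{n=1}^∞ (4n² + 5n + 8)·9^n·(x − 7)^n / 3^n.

R = 1/3

Apply the ratio test: |a_{n+1}| / |a_n| = [(4(n+1)² + 5(n+1) + 8)/(4n² + 5n + 8)] · 9/3, which tends to 3 as n → ∞.
Thus R = 1/(3) = 1/3.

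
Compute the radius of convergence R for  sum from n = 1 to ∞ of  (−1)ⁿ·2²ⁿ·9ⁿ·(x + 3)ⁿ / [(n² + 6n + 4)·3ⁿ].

R = 1/12

By the ratio test, |a_{n+1}/a_n| = [(n² + 6n + 4)/((n+1)² + 6(n+1) + 4)] · 4·9/3 → 12.
Thus R = 1/(12) = 1/12.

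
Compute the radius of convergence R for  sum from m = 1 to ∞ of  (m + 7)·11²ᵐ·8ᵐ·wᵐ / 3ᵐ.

R = 3/968

Ratio test: |a_{m+1}/a_m| = [((m+1) + 7)/(m + 7)] · 121·8/3 → 968/3 as m → ∞.
Thus R = 1/(968/3) = 3/968.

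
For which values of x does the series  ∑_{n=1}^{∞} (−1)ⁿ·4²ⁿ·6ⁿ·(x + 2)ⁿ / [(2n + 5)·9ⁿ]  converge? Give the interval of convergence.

By the ratio test, |a_{n+1}/a_n| = [(2n + 5)/(2(n+1) + 5)] · 16·6/9 → 32/3.
The series converges when 32/3 · |x + 2| < 1, giving R = 3/32.
When x = -61/32, convergence follows from the alternating series test (terms decrease monotonically to 0).
When x = -67/32, comparison with the harmonic series Σ 1/n shows the series diverges.

(-67/32, -61/32]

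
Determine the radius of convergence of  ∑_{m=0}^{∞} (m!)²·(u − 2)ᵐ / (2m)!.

Ratio test: |a_{m+1}/a_m| = (m+1)²/[(2m+1)·(2m+2)] → 1/4 as m → ∞.
The series converges when 1/4 · |u − 2| < 1, giving R = 4.

R = 4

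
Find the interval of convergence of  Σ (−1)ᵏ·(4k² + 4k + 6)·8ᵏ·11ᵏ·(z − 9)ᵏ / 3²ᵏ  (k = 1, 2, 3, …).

(783/88, 801/88)

By the ratio test, |a_{k+1}/a_k| = [(4(k+1)² + 4(k+1) + 6)/(4k² + 4k + 6)] · 8·11/9 → 88/9.
The series converges when 88/9 · |z − 9| < 1, giving R = 9/88.
Endpoint z = 801/88: the terms do not tend to 0, so the series diverges.
Endpoint z = 783/88: the terms do not tend to 0, so the series diverges.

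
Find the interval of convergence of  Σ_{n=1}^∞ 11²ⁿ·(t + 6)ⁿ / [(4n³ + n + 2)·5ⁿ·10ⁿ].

By the ratio test, |a_{n+1}/a_n| = [(4n³ + n + 2)/(4(n+1)³ + (n+1) + 2)] · 121/(5·10) → 121/50.
Thus R = 1/(121/50) = 50/121.
When t = -676/121, the terms are on the order of 1/n³, so the series converges absolutely by comparison with the p-series (p = 3 > 1).
Check t = -776/121: the series is dominated by a constant times Σ 1/n³, which converges (p = 3 > 1).

[-776/121, -676/121]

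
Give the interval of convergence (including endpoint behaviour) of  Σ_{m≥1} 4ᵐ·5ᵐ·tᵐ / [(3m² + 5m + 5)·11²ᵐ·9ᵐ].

The ratio of consecutive coefficients is [(3m² + 5m + 5)/(3(m+1)² + 5(m+1) + 5)] · 4·5/(121·9) → 20/1089.
Convergence for |t| · 20/1089 < 1, i.e. |t| < 1089/20. So R = 1089/20.
At t = 1089/20: the series is dominated by a constant times Σ 1/m², which converges (p = 2 > 1).
When t = -1089/20, the series is dominated by a constant times Σ 1/m², which converges (p = 2 > 1).

[-1089/20, 1089/20]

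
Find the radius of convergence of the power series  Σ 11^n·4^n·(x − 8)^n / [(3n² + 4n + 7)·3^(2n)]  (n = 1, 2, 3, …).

By the ratio test, |a_{n+1}/a_n| = [(3n² + 4n + 7)/(3(n+1)² + 4(n+1) + 7)] · 11·4/9 → 44/9.
The series converges when 44/9 · |x − 8| < 1, giving R = 9/44.

R = 9/44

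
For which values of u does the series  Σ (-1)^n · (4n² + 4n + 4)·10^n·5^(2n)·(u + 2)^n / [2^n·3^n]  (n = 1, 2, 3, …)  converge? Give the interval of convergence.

Apply the ratio test: |a_{n+1}| / |a_n| = [(4(n+1)² + 4(n+1) + 4)/(4n² + 4n + 4)] · 10·25/(2·3), which tends to 125/3 as n → ∞.
The series converges when 125/3 · |u + 2| < 1, giving R = 3/125.
When u = -247/125, the terms have absolute value of order n², which does not tend to 0, so the series diverges by the divergence test.
When u = -253/125, the terms have absolute value of order n², which does not tend to 0, so the series diverges by the divergence test.

(-253/125, -247/125)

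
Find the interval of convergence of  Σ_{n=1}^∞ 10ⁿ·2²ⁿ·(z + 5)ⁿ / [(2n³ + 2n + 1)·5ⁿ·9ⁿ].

[-49/8, -31/8]

Apply the ratio test: |a_{n+1}| / |a_n| = [(2n³ + 2n + 1)/(2(n+1)³ + 2(n+1) + 1)] · 10·4/(5·9), which tends to 8/9 as n → ∞.
Hence the series converges for |z + 5| < 1/(8/9) = 9/8, so the radius of convergence is 9/8.
At z = -31/8: the series is dominated by a constant times Σ 1/n³, which converges (p = 3 > 1).
At z = -49/8: absolute convergence follows by limit comparison with Σ 1/n³.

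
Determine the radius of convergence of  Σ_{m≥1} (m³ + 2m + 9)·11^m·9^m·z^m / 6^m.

The ratio of consecutive coefficients is [((m+1)³ + 2(m+1) + 9)/(m³ + 2m + 9)] · 11·9/6 → 33/2.
The series converges when 33/2 · |z| < 1, giving R = 2/33.

R = 2/33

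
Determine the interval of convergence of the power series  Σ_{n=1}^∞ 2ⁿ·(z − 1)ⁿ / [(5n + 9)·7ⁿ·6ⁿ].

[-20, 22)

By the ratio test, |a_{n+1}/a_n| = [(5n + 9)/(5(n+1) + 9)] · 2/(7·6) → 1/21.
Hence the series converges for |z − 1| < 1/(1/21) = 21, so the radius of convergence is 21.
At z = 22: comparison with the harmonic series Σ 1/n shows the series diverges.
At z = -20: the terms alternate in sign and decrease monotonically to 0 in absolute value (size ~ c/n), so the alternating series test gives convergence.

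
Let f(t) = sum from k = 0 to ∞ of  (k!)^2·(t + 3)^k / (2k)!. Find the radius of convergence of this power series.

Apply the ratio test: |a_{k+1}| / |a_k| = (k+1)²/[(2k+1)·(2k+2)], which tends to 1/4 as k → ∞.
Convergence for |t + 3| · 1/4 < 1, i.e. |t + 3| < 4. So R = 4.

R = 4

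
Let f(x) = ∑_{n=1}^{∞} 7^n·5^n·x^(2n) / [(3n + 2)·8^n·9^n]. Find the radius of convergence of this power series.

R = 6√70/35

The ratio of consecutive coefficients is [(3n + 2)/(3(n+1) + 2)] · 7·5/(8·9) → 35/72.
Since the exponent of x increases by 2 each term, convergence requires |x|² < 72/35, hence R = 6√70/35.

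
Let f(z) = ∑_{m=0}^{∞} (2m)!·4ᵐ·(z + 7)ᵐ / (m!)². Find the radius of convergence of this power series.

Ratio test: |a_{m+1}/a_m| = (2m+1)·(2m+2)/(m+1)² · 4 → 16 as m → ∞.
Thus R = 1/(16) = 1/16.

R = 1/16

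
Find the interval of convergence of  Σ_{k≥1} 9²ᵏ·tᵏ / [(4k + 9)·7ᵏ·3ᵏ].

Apply the ratio test: |a_{k+1}| / |a_k| = [(4k + 9)/(4(k+1) + 9)] · 81/(7·3), which tends to 27/7 as k → ∞.
Convergence for |t| · 27/7 < 1, i.e. |t| < 7/27. So R = 7/27.
Endpoint t = 7/27: comparison with the harmonic series Σ 1/k shows the series diverges.
At t = -7/27: the terms alternate in sign and decrease monotonically to 0 in absolute value (size ~ c/k), so the alternating series test gives convergence.

[-7/27, 7/27)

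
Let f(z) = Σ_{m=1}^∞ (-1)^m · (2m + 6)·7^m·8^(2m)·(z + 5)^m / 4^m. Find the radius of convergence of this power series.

R = 1/112

By the ratio test, |a_{m+1}/a_m| = [(2(m+1) + 6)/(2m + 6)] · 7·64/4 → 112.
The series converges when 112 · |z + 5| < 1, giving R = 1/112.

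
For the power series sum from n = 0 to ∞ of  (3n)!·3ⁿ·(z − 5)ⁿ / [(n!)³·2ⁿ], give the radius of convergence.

By the ratio test, |a_{n+1}/a_n| = (3n+1)·(3n+2)·(3n+3)/(n+1)³ · 3/2 → 81/2.
Convergence for |z − 5| · 81/2 < 1, i.e. |z − 5| < 2/81. So R = 2/81.

R = 2/81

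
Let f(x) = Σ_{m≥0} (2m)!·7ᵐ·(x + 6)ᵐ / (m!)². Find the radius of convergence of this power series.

R = 1/28

Ratio test: |a_{m+1}/a_m| = (2m+1)·(2m+2)/(m+1)² · 7 → 28 as m → ∞.
Convergence for |x + 6| · 28 < 1, i.e. |x + 6| < 1/28. So R = 1/28.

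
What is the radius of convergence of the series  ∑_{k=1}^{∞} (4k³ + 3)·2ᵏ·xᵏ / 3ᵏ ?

By the ratio test, |a_{k+1}/a_k| = [(4(k+1)³ + 3)/(4k³ + 3)] · 2/3 → 2/3.
Convergence for |x| · 2/3 < 1, i.e. |x| < 3/2. So R = 3/2.

R = 3/2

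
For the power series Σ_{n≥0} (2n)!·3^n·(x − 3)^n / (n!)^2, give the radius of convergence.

R = 1/12

The ratio of consecutive coefficients is (2n+1)·(2n+2)/(n+1)² · 3 → 12.
Convergence for |x − 3| · 12 < 1, i.e. |x − 3| < 1/12. So R = 1/12.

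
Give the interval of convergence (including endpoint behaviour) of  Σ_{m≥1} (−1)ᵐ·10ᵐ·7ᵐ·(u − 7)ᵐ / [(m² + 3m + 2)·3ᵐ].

[487/70, 493/70]

The ratio of consecutive coefficients is [(m² + 3m + 2)/((m+1)² + 3(m+1) + 2)] · 10·7/3 → 70/3.
Hence the series converges for |u − 7| < 1/(70/3) = 3/70, so the radius of convergence is 3/70.
At u = 493/70: the series is dominated by a constant times Σ 1/m², which converges (p = 2 > 1).
Endpoint u = 487/70: the terms are on the order of 1/m², so the series converges absolutely by comparison with the p-series (p = 2 > 1).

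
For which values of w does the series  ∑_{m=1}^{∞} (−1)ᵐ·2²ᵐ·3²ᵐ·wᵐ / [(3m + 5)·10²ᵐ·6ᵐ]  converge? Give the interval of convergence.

By the ratio test, |a_{m+1}/a_m| = [(3m + 5)/(3(m+1) + 5)] · 4·9/(100·6) → 3/50.
Hence the series converges for |w| < 1/(3/50) = 50/3, so the radius of convergence is 50/3.
At w = 50/3: convergence follows from the alternating series test (terms decrease monotonically to 0).
When w = -50/3, the terms are asymptotic to a nonzero constant times 1/m, so the series diverges by limit comparison with Σ 1/m.

(-50/3, 50/3]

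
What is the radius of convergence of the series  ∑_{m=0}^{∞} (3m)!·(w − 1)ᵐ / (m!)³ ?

By the ratio test, |a_{m+1}/a_m| = (3m+1)·(3m+2)·(3m+3)/(m+1)³ → 27.
Thus R = 1/(27) = 1/27.

R = 1/27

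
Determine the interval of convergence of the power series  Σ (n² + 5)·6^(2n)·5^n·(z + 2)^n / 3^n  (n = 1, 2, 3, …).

(-121/60, -119/60)

By the ratio test, |a_{n+1}/a_n| = [((n+1)² + 5)/(n² + 5)] · 36·5/3 → 60.
Convergence for |z + 2| · 60 < 1, i.e. |z + 2| < 1/60. So R = 1/60.
At z = -119/60: the terms do not tend to 0, so the series diverges.
When z = -121/60, the terms have absolute value of order n², which does not tend to 0, so the series diverges by the divergence test.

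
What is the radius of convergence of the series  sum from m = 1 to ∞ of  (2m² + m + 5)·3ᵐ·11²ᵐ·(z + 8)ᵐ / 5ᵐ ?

Ratio test: |a_{m+1}/a_m| = [(2(m+1)² + (m+1) + 5)/(2m² + m + 5)] · 3·121/5 → 363/5 as m → ∞.
Convergence for |z + 8| · 363/5 < 1, i.e. |z + 8| < 5/363. So R = 5/363.

R = 5/363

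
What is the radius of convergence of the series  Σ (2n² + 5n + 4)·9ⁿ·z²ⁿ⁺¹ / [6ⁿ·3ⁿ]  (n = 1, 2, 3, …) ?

By the ratio test, |a_{n+1}/a_n| = [(2(n+1)² + 5(n+1) + 4)/(2n² + 5n + 4)] · 9/(6·3) → 1/2.
Since the exponent of z increases by 2 each term, convergence requires |z|² < 2, hence R = √2.

R = √2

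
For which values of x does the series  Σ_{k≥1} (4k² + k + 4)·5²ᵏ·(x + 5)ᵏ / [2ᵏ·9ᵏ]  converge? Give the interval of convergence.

(-143/25, -107/25)

Ratio test: |a_{k+1}/a_k| = [(4(k+1)² + (k+1) + 4)/(4k² + k + 4)] · 25/(2·9) → 25/18 as k → ∞.
Hence the series converges for |x + 5| < 1/(25/18) = 18/25, so the radius of convergence is 18/25.
When x = -107/25, the k-th term does not approach 0; divergence by the term test.
At x = -143/25: the terms do not tend to 0, so the series diverges.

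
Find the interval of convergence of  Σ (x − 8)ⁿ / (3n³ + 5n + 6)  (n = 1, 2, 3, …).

The ratio of consecutive coefficients is (3n³ + 5n + 6)/(3(n+1)³ + 5(n+1) + 6) → 1.
So the series converges when |x − 8| < 1 and diverges when |x − 8| > 1; R = 1.
Endpoint x = 9: the series is dominated by a constant times Σ 1/n³, which converges (p = 3 > 1).
When x = 7, the terms are on the order of 1/n³, so the series converges absolutely by comparison with the p-series (p = 3 > 1).

[7, 9]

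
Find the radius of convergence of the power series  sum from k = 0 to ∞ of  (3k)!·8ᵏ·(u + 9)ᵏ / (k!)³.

R = 1/216

The ratio of consecutive coefficients is (3k+1)·(3k+2)·(3k+3)/(k+1)³ · 8 → 216.
Convergence for |u + 9| · 216 < 1, i.e. |u + 9| < 1/216. So R = 1/216.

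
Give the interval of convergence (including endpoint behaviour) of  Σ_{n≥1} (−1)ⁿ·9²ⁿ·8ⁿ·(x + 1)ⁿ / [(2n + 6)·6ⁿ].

Apply the ratio test: |a_{n+1}| / |a_n| = [(2n + 6)/(2(n+1) + 6)] · 81·8/6, which tends to 108 as n → ∞.
Hence the series converges for |x + 1| < 1/(108) = 1/108, so the radius of convergence is 1/108.
At x = -107/108: an alternating series whose terms decrease to 0 in absolute value, so it converges by the Leibniz criterion.
Endpoint x = -109/108: comparison with the harmonic series Σ 1/n shows the series diverges.

(-109/108, -107/108]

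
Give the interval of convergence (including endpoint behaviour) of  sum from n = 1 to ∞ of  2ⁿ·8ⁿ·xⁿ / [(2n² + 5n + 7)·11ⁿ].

[-11/16, 11/16]

By the ratio test, |a_{n+1}/a_n| = [(2n² + 5n + 7)/(2(n+1)² + 5(n+1) + 7)] · 2·8/11 → 16/11.
Convergence for |x| · 16/11 < 1, i.e. |x| < 11/16. So R = 11/16.
When x = 11/16, the terms are on the order of 1/n², so the series converges absolutely by comparison with the p-series (p = 2 > 1).
At x = -11/16: the series is dominated by a constant times Σ 1/n², which converges (p = 2 > 1).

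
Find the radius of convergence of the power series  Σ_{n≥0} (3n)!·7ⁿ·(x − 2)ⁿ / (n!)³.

By the ratio test, |a_{n+1}/a_n| = (3n+1)·(3n+2)·(3n+3)/(n+1)³ · 7 → 189.
Thus R = 1/(189) = 1/189.

R = 1/189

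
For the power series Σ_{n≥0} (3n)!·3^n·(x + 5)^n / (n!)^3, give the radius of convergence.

Ratio test: |a_{n+1}/a_n| = (3n+1)·(3n+2)·(3n+3)/(n+1)³ · 3 → 81 as n → ∞.
Convergence for |x + 5| · 81 < 1, i.e. |x + 5| < 1/81. So R = 1/81.

R = 1/81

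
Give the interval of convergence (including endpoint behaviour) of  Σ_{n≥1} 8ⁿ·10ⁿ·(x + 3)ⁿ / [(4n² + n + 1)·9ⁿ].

[-249/80, -231/80]

Apply the ratio test: |a_{n+1}| / |a_n| = [(4n² + n + 1)/(4(n+1)² + (n+1) + 1)] · 8·10/9, which tends to 80/9 as n → ∞.
The series converges when 80/9 · |x + 3| < 1, giving R = 9/80.
When x = -231/80, the series is dominated by a constant times Σ 1/n², which converges (p = 2 > 1).
Check x = -249/80: the series is dominated by a constant times Σ 1/n², which converges (p = 2 > 1).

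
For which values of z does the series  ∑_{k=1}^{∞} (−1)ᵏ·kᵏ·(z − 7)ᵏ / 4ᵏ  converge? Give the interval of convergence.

{7}

Root test: |a_k|^(1/k) = k/4 → ∞.
The root grows without bound, so R = 0 (convergence only at z = 7).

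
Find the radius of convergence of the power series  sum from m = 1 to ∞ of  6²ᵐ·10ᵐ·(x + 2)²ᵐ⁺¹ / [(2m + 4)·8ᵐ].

Ratio test: |a_{m+1}/a_m| = [(2m + 4)/(2(m+1) + 4)] · 36·10/8 → 45 as m → ∞.
Writing y = (x + 2)², the series in y has radius 1/45, so |x + 2| < √(1/45) and R = √5/15.

R = √5/15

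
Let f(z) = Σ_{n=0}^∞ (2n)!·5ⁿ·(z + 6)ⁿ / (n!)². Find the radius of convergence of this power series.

R = 1/20

Apply the ratio test: |a_{n+1}| / |a_n| = (2n+1)·(2n+2)/(n+1)² · 5, which tends to 20 as n → ∞.
Thus R = 1/(20) = 1/20.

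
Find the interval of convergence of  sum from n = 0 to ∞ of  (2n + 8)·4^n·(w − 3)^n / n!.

Ratio test: |a_{n+1}/a_n| = (2(n+1) + 8)/(2n + 8) · 4 · 1/(n+1) → 0 as n → ∞.
The limit is 0, so the series converges for all w; R = ∞.

(−∞, ∞)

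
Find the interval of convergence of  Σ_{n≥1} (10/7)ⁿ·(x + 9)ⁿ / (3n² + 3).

Ratio test: |a_{n+1}/a_n| = [(3n² + 3)/(3(n+1)² + 3)] · 10/7 → 10/7 as n → ∞.
Convergence for |x + 9| · 10/7 < 1, i.e. |x + 9| < 7/10. So R = 7/10.
Check x = -83/10: absolute convergence follows by limit comparison with Σ 1/n².
Endpoint x = -97/10: the series is dominated by a constant times Σ 1/n², which converges (p = 2 > 1).

[-97/10, -83/10]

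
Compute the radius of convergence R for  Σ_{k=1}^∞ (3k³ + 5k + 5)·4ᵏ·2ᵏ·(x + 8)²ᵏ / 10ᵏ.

R = √5/2

Apply the ratio test: |a_{k+1}| / |a_k| = [(3(k+1)³ + 5(k+1) + 5)/(3k³ + 5k + 5)] · 4·2/10, which tends to 4/5 as k → ∞.
Writing y = (x + 8)², the series in y has radius 5/4, so |x + 8| < √(5/4) and R = √5/2.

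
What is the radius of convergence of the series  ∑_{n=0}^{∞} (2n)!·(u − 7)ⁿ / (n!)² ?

Apply the ratio test: |a_{n+1}| / |a_n| = (2n+1)·(2n+2)/(n+1)², which tends to 4 as n → ∞.
Hence the series converges for |u − 7| < 1/(4) = 1/4, so the radius of convergence is 1/4.

R = 1/4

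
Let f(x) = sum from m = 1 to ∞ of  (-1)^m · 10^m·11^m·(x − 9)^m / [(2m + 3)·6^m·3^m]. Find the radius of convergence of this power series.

The ratio of consecutive coefficients is [(2m + 3)/(2(m+1) + 3)] · 10·11/(6·3) → 55/9.
Thus R = 1/(55/9) = 9/55.

R = 9/55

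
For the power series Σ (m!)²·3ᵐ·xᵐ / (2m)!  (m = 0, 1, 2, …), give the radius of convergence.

R = 4/3

Ratio test: |a_{m+1}/a_m| = (m+1)²/[(2m+1)·(2m+2)] · 3 → 3/4 as m → ∞.
Convergence for |x| · 3/4 < 1, i.e. |x| < 4/3. So R = 4/3.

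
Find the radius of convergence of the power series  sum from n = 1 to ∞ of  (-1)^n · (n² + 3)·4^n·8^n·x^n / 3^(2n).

R = 9/32

Ratio test: |a_{n+1}/a_n| = [((n+1)² + 3)/(n² + 3)] · 4·8/9 → 32/9 as n → ∞.
Convergence for |x| · 32/9 < 1, i.e. |x| < 9/32. So R = 9/32.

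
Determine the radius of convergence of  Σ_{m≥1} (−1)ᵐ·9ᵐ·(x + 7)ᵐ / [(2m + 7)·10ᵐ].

R = 10/9

Ratio test: |a_{m+1}/a_m| = [(2m + 7)/(2(m+1) + 7)] · 9/10 → 9/10 as m → ∞.
Convergence for |x + 7| · 9/10 < 1, i.e. |x + 7| < 10/9. So R = 10/9.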